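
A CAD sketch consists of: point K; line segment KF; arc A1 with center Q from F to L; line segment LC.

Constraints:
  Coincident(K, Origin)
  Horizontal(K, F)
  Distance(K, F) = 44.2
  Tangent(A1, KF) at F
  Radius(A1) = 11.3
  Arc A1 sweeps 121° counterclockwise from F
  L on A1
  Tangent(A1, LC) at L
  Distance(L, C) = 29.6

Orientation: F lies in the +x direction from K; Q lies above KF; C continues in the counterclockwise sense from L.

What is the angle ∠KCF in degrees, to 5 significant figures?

49.736°

On A1, F sits at bearing -90° from Q; a 121° counterclockwise sweep puts L at bearing 31°, so L = Q + 11.3·(cos 31°, sin 31°) = (53.886, 17.120). The tangent condition forces QL to be normal to LC, so LC runs along (−sin 31°, cos 31°); with |LC| = 29.6, C = (38.641, 42.492). Then cos ∠KCF = CK·CF / (|CK||CF|), giving 49.736°.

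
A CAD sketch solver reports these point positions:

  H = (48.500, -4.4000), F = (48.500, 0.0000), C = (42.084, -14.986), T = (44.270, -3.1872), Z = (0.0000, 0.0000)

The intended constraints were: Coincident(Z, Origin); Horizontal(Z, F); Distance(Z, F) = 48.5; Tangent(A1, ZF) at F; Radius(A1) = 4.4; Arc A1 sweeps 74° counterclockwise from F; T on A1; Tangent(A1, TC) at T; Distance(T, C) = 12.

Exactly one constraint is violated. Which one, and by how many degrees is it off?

Tangent(A1, TC) at T — off by 5.50°.

Z = (0.00, 0.00) ✓; Z.y = 0.00, F.y = 0.00 ✓; |ZF| = 48.50 ✓; ∠(HF, FZ) = 90.00° ✓; |HF| = 4.400 ✓; bearing(H→T) − bearing(H→F) = 74.00° ✓; |HT| = 4.400 ✓; ∠(HT, TC) = 84.50° ✗; |TC| = 12.00 ✓.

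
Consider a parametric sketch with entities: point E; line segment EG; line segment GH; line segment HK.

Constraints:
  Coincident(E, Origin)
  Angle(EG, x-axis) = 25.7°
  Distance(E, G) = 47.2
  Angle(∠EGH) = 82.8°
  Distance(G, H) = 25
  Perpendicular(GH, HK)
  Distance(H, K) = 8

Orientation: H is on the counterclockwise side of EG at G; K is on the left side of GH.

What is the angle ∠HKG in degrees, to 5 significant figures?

72.255°

∠EGH = 82.8°, so GH runs at 25.7° + (180° − 82.8°) = 122.90° from the x-axis; with |GH| = 25.0, H = G + 25.0·(cos 122.90°, sin 122.90°) = (28.951, 41.459). The perpendicularity gives HK at right angles to GH; with |HK| = 8.0 on the left of GH, K = H + 8.0·(-0.83962, -0.54317) = (22.235, 37.114). Then cos ∠HKG = KH·KG / (|KH||KG|), giving 72.255°.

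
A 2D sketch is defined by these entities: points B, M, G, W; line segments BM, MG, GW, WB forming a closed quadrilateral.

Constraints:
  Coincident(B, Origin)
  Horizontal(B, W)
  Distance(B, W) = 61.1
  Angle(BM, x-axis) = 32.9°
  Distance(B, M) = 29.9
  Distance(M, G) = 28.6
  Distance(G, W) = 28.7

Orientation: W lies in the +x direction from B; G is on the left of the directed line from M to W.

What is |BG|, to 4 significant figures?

58.25

Checks: |MG| = 28.60 ✓; |GW| = 28.70 ✓.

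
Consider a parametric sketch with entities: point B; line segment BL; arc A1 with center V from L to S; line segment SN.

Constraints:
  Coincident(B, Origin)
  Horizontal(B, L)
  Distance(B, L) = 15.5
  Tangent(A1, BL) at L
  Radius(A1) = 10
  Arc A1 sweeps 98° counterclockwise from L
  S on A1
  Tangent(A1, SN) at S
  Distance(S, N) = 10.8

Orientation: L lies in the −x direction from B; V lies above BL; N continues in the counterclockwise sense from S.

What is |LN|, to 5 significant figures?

23.630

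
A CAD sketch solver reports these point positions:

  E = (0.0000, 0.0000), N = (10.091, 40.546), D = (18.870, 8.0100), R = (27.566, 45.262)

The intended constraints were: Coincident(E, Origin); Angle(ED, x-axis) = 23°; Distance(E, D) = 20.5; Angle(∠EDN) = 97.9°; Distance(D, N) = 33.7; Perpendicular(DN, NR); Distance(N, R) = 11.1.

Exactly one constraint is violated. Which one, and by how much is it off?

Distance(N, R) = 11.1 — off by 7.00.

E = (0.00, 0.00) ✓; ED at 23.00° ✓; |ED| = 20.50 ✓; ∠EDN = 97.90° ✓; |DN| = 33.70 ✓; ∠(DN, NR) = 90.00° ✓; |NR| = 18.10 ✗.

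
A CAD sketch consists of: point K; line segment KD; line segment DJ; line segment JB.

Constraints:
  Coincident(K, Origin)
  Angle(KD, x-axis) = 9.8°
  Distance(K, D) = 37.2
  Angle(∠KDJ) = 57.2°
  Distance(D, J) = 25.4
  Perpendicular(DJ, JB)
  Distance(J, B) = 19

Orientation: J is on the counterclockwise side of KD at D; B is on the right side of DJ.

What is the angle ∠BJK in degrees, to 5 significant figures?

170.47°

∠KDJ = 57.2°, so DJ runs at 9.8° + (180° − 57.2°) = 132.60° from the x-axis; with |DJ| = 25.4, J = D + 25.4·(cos 132.60°, sin 132.60°) = (19.465, 25.029). DJ ⟂ JB; with |JB| = 19.0 on the right of DJ, B = J + 19.0·(0.73610, 0.67688) = (33.450, 37.889). Then cos ∠BJK = JB·JK / (|JB||JK|), giving 170.47°.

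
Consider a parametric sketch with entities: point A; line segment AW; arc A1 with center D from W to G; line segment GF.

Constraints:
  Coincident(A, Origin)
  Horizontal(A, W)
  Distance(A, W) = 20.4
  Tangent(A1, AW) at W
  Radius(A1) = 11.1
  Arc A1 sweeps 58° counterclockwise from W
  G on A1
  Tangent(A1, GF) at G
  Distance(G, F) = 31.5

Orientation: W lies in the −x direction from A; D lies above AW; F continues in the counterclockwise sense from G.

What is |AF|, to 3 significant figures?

32.4

A is at the origin; A and W share the same y with |AW| = 20.4 and W on the −x side, so W = (-20.4, 0.00). The tangent condition forces DW to be normal to AW, so D = W + (0, 11.1) = (-20.4, 11.1). On A1, W sits at bearing -90° from D; a 58° counterclockwise sweep puts G at bearing -32°, so G = D + 11.1·(cos -32°, sin -32°) = (-11.0, 5.22). The tangent condition forces DG to be normal to GF, so GF runs along (−sin -32°, cos -32°); with |GF| = 31.5, F = (5.71, 31.9). Then |AF| = |F − A| = 32.4.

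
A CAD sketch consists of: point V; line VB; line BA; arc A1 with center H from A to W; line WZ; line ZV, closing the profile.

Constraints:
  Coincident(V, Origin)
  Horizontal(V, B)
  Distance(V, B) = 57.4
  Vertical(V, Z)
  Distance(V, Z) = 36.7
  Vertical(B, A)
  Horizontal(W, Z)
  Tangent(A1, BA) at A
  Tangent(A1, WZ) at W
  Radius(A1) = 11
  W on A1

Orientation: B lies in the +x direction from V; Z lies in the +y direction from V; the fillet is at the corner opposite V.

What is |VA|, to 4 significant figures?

62.89

V is at the origin; V and B share the same y with |VB| = 57.4 and B on the +x side, so B = (57.40, 0.000). V and Z share the same x with |VZ| = 36.7 and Z on the +y side, so Z = (0.000, 36.70). The virtual corner opposite V is at (57.40, 36.70). Since A1 is tangent to BA there, HA ⟂ BA and the tangent condition forces HW to be normal to WZ, with radius 11.0, so the center H sits 11.0 in from both sides at H = (46.40, 25.70). That places the tangent points at A = (57.40, 25.70) on BA and W = (46.40, 36.70) on WZ. Then |VA| = |A − V| = 62.89.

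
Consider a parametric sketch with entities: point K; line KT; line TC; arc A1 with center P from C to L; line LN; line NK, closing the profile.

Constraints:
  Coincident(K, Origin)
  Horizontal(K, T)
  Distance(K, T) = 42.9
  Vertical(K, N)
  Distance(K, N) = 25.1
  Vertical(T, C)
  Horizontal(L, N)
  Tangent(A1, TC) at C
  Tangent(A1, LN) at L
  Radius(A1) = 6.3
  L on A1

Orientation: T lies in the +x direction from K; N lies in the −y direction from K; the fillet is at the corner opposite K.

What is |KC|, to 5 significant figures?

46.839

K is at the origin; KT is horizontal with |KT| = 42.9 and T on the +x side, so T = (42.900, 0.0000). K and N share the same x with |KN| = 25.1 and N on the −y side, so N = (0.0000, -25.100). The virtual corner opposite K is at (42.900, -25.100). The tangent condition forces PC to be normal to TC and the tangent condition forces PL to be normal to LN, with radius 6.3, so the center P sits 6.3 in from both sides at P = (36.600, -18.800). That places the tangent points at C = (42.900, -18.800) on TC and L = (36.600, -25.100) on LN. Then |KC| = |C − K| = 46.839.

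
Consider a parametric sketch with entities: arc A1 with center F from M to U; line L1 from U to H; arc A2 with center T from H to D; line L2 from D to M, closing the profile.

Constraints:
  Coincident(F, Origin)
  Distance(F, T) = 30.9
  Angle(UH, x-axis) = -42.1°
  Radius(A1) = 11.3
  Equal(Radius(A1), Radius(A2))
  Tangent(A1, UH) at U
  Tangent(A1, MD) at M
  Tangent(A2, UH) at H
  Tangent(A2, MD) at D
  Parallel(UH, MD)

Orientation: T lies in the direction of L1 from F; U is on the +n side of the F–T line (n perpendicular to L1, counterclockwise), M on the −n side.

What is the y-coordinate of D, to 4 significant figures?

-29.10

Tangency of A1 to both parallel lines with radius 11.3 puts U and M at F ± 11.3·n: U = (7.576, 8.384), M = (-7.576, -8.384). Equal radii place H and D the same way about T: H = T + 11.3·n = (30.50, -12.33), D = T − 11.3·n = (15.35, -29.10). So D.y = -29.10.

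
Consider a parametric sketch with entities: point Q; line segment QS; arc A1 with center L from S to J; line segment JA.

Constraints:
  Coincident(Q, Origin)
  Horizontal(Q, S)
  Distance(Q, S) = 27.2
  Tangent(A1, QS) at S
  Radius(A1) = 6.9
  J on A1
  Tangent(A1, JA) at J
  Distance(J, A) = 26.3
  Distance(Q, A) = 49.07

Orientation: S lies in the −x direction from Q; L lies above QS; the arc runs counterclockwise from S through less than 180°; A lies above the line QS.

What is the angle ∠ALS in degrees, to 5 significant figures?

158.97°

Checks: ∠(LS, SQ) = 90.00° ✓; |LS| = 6.900 ✓; |LJ| = 6.900 ✓; ∠(LJ, JA) = 90.00° ✓; |JA| = 26.30 ✓; |QA| = 49.07 ✓.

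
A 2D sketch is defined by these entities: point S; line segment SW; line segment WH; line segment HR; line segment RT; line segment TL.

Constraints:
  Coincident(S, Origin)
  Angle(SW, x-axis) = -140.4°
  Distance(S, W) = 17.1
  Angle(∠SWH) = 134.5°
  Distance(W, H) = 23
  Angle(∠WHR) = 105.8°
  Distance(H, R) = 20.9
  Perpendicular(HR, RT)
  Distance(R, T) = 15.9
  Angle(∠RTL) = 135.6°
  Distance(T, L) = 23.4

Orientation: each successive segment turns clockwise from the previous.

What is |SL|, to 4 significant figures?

4.943

HR is perpendicular to RT, so RT runs at 9.900°; with |RT| = 15.9, T = (-23.98, 14.79). ∠RTL = 135.6° gives TL at -34.50° from the x-axis; with |TL| = 23.4, L = (-4.699, 1.533). Then |SL| = |L − S| = 4.943.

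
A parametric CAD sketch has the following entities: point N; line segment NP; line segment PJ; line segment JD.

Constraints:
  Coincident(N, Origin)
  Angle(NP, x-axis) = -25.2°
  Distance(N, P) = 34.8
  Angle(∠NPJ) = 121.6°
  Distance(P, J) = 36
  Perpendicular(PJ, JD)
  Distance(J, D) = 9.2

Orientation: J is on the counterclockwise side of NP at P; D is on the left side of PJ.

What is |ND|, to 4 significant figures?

57.96

N is at the origin; NP runs at -25.2° with length 34.8, so P = 34.8·(cos -25.2°, sin -25.2°) = (31.49, -14.82). ∠NPJ = 121.6°, so PJ runs at -25.2° + (180° − 121.6°) = 33.20° from the x-axis; with |PJ| = 36.0, J = P + 36.0·(cos 33.20°, sin 33.20°) = (61.61, 4.895). PJ ⟂ JD; with |JD| = 9.2 on the left of PJ, D = J + 9.2·(-0.5476, 0.8368) = (56.57, 12.59). Then |ND| = |D − N| = 57.96.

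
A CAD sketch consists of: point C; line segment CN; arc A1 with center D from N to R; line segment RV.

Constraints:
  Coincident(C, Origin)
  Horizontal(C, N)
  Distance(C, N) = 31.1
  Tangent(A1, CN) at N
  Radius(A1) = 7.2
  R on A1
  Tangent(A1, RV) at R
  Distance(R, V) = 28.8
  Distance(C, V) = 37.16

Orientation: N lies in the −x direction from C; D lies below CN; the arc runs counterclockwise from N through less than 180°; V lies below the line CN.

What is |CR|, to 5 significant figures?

38.330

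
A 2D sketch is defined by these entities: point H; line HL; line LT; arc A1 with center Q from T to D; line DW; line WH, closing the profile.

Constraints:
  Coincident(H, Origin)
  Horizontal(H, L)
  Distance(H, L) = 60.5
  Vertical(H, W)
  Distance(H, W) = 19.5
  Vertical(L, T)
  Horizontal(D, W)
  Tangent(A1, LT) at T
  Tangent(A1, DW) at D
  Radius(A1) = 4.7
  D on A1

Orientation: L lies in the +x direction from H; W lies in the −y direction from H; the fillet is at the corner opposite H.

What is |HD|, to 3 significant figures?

59.1

The virtual corner opposite H is at (60.5, -19.5). The tangent condition forces QT to be normal to LT and the tangent condition forces QD to be normal to DW, with radius 4.7, so the center Q sits 4.7 in from both sides at Q = (55.8, -14.8). That places the tangent points at T = (60.5, -14.8) on LT and D = (55.8, -19.5) on DW. Then |HD| = |D − H| = 59.1.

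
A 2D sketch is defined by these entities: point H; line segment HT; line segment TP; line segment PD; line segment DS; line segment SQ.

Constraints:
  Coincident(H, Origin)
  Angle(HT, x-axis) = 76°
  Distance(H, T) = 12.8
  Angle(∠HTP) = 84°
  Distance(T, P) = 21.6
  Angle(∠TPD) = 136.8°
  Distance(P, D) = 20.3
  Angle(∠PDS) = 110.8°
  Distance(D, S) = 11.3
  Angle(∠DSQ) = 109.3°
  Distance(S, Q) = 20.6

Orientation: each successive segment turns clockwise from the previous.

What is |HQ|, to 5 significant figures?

14.627

H is at the origin; HT runs at 76.0° with length 12.8, so T = (3.0966, 12.420). ∠HTP = 84.0° gives TP at -20.000° from the x-axis; with |TP| = 21.6, P = (23.394, 5.0322). ∠TPD = 136.8° gives PD at -63.200° from the x-axis; with |PD| = 20.3, D = (32.547, -13.087). ∠PDS = 110.8° gives DS at -132.40° from the x-axis; with |DS| = 11.3, S = (24.927, -21.432). ∠DSQ = 109.3° gives SQ at 156.90° from the x-axis; with |SQ| = 20.6, Q = (5.9788, -13.350). Then |HQ| = |Q − H| = 14.627.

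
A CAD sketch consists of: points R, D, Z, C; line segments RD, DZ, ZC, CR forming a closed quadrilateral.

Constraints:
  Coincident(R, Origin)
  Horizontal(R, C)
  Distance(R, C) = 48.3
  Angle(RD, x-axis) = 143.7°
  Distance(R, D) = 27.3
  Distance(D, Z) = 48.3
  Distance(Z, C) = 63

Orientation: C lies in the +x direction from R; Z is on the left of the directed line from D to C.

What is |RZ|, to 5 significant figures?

52.313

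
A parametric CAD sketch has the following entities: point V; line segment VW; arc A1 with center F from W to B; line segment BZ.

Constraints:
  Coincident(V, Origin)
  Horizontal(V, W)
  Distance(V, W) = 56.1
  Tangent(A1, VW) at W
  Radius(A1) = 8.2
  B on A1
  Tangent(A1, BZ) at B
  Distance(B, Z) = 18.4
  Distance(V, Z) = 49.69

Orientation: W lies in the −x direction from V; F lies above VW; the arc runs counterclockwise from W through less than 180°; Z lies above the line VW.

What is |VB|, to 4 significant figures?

48.55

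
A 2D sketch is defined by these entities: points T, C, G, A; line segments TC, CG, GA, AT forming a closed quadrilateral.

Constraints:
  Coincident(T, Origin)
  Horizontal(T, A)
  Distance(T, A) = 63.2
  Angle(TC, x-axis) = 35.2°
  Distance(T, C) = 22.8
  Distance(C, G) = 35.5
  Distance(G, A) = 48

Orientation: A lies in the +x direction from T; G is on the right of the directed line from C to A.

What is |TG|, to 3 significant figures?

30.4

Checks: |CG| = 35.50 ✓; |GA| = 48.00 ✓.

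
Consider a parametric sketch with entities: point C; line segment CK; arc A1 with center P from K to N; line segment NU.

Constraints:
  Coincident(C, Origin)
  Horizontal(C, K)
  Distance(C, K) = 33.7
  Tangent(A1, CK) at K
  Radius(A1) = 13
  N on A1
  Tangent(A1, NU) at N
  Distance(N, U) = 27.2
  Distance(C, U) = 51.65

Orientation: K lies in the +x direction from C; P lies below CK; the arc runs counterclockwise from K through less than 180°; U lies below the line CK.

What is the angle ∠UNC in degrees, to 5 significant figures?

144.65°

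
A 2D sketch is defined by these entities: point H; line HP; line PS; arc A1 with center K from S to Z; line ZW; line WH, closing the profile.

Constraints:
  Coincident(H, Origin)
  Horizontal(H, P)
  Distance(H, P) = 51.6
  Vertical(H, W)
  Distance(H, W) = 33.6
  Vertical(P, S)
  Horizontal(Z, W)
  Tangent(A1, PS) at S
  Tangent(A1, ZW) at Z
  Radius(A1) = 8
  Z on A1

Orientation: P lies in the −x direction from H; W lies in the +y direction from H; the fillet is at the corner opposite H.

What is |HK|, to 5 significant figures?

50.560

H is at the origin; HP is horizontal with |HP| = 51.6 and P on the −x side, so P = (-51.600, 0.0000). HW is vertical with |HW| = 33.6 and W on the +y side, so W = (0.0000, 33.600). The virtual corner opposite H is at (-51.600, 33.600). A1 meets PS tangentially, so KS is at right angles to PS and the tangent condition forces KZ to be normal to ZW, with radius 8.0, so the center K sits 8.0 in from both sides at K = (-43.600, 25.600). Then |HK| = |K − H| = 50.560.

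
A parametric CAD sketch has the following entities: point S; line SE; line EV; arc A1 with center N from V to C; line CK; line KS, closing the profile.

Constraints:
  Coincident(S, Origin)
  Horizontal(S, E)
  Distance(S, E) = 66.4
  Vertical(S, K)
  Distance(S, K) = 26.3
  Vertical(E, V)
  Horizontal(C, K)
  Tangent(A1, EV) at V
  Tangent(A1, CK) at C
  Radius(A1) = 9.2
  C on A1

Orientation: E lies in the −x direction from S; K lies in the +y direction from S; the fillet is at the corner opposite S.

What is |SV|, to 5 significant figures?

68.567

S is at the origin; SE is horizontal with |SE| = 66.4 and E on the −x side, so E = (-66.400, 0.0000). S and K share the same x with |SK| = 26.3 and K on the +y side, so K = (0.0000, 26.300). The virtual corner opposite S is at (-66.400, 26.300). Since A1 is tangent to EV there, NV ⟂ EV and tangency of A1 to CK means the radius NC is perpendicular to CK, with radius 9.2, so the center N sits 9.2 in from both sides at N = (-57.200, 17.100). That places the tangent points at V = (-66.400, 17.100) on EV and C = (-57.200, 26.300) on CK. Then |SV| = |V − S| = 68.567.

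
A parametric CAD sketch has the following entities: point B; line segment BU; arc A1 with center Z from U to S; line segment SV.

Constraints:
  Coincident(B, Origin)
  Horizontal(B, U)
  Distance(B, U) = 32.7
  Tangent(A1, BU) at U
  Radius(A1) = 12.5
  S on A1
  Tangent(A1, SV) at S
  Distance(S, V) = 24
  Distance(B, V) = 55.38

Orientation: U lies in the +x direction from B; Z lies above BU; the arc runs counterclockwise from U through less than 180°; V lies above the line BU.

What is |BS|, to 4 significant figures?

47.41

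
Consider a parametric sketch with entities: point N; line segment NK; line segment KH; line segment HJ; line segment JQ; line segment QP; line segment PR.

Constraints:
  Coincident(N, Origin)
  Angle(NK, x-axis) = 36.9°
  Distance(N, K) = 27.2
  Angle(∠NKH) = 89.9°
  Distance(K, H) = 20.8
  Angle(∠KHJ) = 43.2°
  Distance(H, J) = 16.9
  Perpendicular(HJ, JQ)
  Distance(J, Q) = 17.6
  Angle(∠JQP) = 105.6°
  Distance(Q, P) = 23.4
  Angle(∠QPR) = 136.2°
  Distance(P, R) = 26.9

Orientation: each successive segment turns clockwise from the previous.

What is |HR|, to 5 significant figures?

31.403

N is at the origin; NK runs at 36.9° with length 27.2, so K = (21.751, 16.331). ∠NKH = 89.9° gives KH at -53.200° from the x-axis; with |KH| = 20.8, H = (34.211, -0.32378). ∠KHJ = 43.2° gives HJ at 170.00° from the x-axis; with |HJ| = 16.9, J = (17.568, 2.6109). HJ ⟂ JQ, so JQ runs at 80.000°; with |JQ| = 17.6, Q = (20.624, 19.943). ∠JQP = 105.6° gives QP at 5.6000° from the x-axis; with |QP| = 23.4, P = (43.912, 22.227). ∠QPR = 136.2° gives PR at -38.200° from the x-axis; with |PR| = 26.9, R = (65.052, 5.5917). Then |HR| = |R − H| = 31.403.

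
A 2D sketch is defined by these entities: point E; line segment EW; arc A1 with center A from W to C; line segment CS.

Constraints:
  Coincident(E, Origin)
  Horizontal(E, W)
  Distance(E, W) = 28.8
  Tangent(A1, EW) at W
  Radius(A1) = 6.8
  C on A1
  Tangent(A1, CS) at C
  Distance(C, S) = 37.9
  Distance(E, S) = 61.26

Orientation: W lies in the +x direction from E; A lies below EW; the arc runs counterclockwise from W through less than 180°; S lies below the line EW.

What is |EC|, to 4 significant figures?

25.54

Checks: E = (0.00, 0.00) ✓; |AC| = 6.800 ✓; ∠(AC, CS) = 90.00° ✓; |CS| = 37.90 ✓; |ES| = 61.26 ✓.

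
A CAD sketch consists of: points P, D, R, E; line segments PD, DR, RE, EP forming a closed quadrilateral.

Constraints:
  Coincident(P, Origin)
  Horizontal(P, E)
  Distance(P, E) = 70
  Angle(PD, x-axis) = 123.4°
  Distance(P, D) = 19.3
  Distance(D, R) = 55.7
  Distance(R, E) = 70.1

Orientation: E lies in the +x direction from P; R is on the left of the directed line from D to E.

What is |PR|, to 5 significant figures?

62.800

Checks: |DR| = 55.70 ✓; |RE| = 70.10 ✓.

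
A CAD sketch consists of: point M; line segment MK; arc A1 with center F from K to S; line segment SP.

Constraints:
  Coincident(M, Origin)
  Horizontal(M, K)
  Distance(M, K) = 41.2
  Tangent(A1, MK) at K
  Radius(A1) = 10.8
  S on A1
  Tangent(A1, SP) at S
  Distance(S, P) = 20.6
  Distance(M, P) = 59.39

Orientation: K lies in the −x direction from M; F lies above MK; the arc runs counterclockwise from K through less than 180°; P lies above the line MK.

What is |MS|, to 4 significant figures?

39.07

Checks: |FS| = 10.80 ✓; ∠(FS, SP) = 90.00° ✓; |SP| = 20.60 ✓; |MP| = 59.39 ✓.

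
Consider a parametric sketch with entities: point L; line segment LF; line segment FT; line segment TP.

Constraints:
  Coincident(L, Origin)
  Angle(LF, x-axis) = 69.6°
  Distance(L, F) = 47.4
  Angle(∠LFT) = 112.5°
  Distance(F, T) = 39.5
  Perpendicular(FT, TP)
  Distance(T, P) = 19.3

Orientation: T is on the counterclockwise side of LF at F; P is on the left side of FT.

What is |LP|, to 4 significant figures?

62.63

∠LFT = 112.5°, so FT runs at 69.6° + (180° − 112.5°) = 137.1° from the x-axis; with |FT| = 39.5, T = F + 39.5·(cos 137.1°, sin 137.1°) = (-12.41, 71.32). The perpendicularity gives TP at right angles to FT; with |TP| = 19.3 on the left of FT, P = T + 19.3·(-0.6807, -0.7325) = (-25.55, 57.18). Then |LP| = |P − L| = 62.63.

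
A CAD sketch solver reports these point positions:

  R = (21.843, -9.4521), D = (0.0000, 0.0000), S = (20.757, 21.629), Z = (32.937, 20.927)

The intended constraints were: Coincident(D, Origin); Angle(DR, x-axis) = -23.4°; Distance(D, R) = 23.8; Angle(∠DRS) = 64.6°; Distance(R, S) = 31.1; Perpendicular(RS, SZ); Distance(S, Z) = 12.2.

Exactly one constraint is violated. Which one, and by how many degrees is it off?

Perpendicular(RS, SZ) — off by 5.30°.

D = (0.00, 0.00) ✓; DR at -23.40° ✓; |DR| = 23.80 ✓; ∠DRS = 64.60° ✓; |RS| = 31.10 ✓; ∠(RS, SZ) = 95.30° ✗; |SZ| = 12.20 ✓.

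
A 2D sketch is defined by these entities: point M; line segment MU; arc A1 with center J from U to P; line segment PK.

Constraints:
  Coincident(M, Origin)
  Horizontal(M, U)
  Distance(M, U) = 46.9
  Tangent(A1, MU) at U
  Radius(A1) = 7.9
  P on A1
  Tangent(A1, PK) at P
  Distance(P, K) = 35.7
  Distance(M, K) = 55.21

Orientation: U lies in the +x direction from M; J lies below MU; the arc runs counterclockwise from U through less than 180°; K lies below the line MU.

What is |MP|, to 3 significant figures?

39.7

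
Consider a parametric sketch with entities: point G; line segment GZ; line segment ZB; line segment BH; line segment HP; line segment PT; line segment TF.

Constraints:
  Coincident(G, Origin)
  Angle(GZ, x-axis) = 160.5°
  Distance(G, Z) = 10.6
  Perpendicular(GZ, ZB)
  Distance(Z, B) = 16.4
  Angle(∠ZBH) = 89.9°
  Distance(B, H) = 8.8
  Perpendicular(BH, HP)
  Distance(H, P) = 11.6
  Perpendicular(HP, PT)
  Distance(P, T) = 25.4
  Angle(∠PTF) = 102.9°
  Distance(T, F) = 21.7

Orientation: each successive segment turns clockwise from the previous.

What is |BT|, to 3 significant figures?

20.3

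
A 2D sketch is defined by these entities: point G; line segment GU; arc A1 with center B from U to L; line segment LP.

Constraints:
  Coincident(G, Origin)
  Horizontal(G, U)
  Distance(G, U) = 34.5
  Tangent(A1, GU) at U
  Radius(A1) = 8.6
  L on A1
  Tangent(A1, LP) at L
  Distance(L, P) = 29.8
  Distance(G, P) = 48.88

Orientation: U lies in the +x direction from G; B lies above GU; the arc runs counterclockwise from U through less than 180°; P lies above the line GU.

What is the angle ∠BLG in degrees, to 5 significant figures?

9.5568°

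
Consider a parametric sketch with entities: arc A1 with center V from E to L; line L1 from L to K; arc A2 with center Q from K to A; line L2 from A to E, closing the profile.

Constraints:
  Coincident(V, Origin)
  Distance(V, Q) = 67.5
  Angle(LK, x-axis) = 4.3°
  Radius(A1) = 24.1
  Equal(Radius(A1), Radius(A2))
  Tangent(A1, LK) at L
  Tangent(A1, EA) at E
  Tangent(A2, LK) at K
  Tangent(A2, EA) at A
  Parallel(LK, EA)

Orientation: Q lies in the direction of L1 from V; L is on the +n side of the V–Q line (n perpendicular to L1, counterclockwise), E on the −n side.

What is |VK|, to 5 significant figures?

71.673

The slot axis is L1's direction at 4.3°, so u = (cos 4.3°, sin 4.3°) = (0.99719, 0.074979) and n = (−sin 4.3°, cos 4.3°) = (-0.074979, 0.99719). V is at the origin and Q lies 67.5 along u from V, so Q = 67.5·u = (67.310, 5.0611). Tangency of A1 to both parallel lines with radius 24.1 puts L and E at V ± 24.1·n: L = (-1.8070, 24.032), E = (1.8070, -24.032). Equal radii place K and A the same way about Q: K = Q + 24.1·n = (65.503, 29.093), A = Q − 24.1·n = (69.117, -18.971). Then |VK| = |K − V| = 71.673.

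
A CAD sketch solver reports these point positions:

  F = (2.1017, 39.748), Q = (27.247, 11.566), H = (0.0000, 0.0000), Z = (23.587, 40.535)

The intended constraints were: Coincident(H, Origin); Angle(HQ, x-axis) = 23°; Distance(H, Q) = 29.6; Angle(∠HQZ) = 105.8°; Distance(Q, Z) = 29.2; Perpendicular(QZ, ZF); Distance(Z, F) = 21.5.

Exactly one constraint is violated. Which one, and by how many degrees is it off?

Perpendicular(QZ, ZF) — off by 5.10°.

H = (0.00, 0.00) ✓; HQ at 23.00° ✓; |HQ| = 29.60 ✓; ∠HQZ = 105.8° ✓; |QZ| = 29.20 ✓; ∠(QZ, ZF) = 84.90° ✗; |ZF| = 21.50 ✓.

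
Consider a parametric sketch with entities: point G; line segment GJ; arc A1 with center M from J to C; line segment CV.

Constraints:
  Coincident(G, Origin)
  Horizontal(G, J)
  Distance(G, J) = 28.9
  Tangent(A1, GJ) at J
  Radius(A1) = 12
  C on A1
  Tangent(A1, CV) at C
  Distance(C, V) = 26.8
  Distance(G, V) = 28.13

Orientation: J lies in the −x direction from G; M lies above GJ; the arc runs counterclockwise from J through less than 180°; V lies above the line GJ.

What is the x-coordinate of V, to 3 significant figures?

-4.16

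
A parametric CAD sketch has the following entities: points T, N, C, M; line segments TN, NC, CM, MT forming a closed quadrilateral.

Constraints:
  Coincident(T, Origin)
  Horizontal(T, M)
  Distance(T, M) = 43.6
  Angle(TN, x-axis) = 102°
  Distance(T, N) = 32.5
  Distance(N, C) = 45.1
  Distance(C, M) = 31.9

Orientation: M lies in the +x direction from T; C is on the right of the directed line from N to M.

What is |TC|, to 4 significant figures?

15.63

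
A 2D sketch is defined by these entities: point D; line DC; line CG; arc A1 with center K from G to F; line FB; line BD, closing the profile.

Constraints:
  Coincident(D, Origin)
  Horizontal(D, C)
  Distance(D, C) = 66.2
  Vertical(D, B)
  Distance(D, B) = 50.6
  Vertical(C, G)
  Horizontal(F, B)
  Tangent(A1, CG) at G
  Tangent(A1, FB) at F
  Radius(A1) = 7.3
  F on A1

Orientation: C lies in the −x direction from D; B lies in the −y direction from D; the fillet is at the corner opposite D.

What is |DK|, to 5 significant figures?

73.103

D is at the origin; DC is horizontal with |DC| = 66.2 and C on the −x side, so C = (-66.200, 0.0000). DB is vertical with |DB| = 50.6 and B on the −y side, so B = (0.0000, -50.600). The virtual corner opposite D is at (-66.200, -50.600). A1 meets CG tangentially, so KG is at right angles to CG and since A1 is tangent to FB there, KF ⟂ FB, with radius 7.3, so the center K sits 7.3 in from both sides at K = (-58.900, -43.300). Then |DK| = |K − D| = 73.103.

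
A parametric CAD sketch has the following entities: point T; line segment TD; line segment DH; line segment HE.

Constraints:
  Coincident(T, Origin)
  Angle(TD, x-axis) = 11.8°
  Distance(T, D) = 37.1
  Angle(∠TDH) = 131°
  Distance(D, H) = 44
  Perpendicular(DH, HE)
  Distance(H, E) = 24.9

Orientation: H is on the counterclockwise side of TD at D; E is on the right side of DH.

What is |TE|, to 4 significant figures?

86.42

T is at the origin; TD runs at 11.8° with length 37.1, so D = 37.1·(cos 11.8°, sin 11.8°) = (36.32, 7.587). ∠TDH = 131.0°, so DH runs at 11.8° + (180° − 131.0°) = 60.80° from the x-axis; with |DH| = 44.0, H = D + 44.0·(cos 60.80°, sin 60.80°) = (57.78, 46.00). DH is perpendicular to HE; with |HE| = 24.9 on the right of DH, E = H + 24.9·(0.8729, -0.4879) = (79.52, 33.85). Then |TE| = |E − T| = 86.42.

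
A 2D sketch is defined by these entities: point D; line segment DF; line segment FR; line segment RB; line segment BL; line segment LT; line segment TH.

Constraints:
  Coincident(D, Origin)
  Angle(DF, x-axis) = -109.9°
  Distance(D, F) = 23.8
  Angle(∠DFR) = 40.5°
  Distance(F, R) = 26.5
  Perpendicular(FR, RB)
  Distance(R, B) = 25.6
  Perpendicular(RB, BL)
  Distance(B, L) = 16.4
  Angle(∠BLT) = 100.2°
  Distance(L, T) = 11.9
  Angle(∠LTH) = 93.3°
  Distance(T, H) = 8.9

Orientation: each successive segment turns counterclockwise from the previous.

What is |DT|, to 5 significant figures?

10.226

The perpendicularity gives BL at right angles to RB, so BL runs at -150.40°; with |BL| = 16.4, L = (-11.964, 4.8690). ∠BLT = 100.2° gives LT at -70.600° from the x-axis; with |LT| = 11.9, T = (-8.0113, -6.3553). Then |DT| = |T − D| = 10.226.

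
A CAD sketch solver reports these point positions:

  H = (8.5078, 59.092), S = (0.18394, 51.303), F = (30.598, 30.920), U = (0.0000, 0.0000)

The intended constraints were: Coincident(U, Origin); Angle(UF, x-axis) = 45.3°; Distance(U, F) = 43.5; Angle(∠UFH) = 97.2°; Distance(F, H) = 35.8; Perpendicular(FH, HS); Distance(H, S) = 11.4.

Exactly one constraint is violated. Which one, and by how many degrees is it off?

Perpendicular(FH, HS) — off by 5.00°.

U = (0.00, 0.00) ✓; UF at 45.30° ✓; |UF| = 43.50 ✓; ∠UFH = 97.20° ✓; |FH| = 35.80 ✓; ∠(FH, HS) = 95.00° ✗; |HS| = 11.40 ✓.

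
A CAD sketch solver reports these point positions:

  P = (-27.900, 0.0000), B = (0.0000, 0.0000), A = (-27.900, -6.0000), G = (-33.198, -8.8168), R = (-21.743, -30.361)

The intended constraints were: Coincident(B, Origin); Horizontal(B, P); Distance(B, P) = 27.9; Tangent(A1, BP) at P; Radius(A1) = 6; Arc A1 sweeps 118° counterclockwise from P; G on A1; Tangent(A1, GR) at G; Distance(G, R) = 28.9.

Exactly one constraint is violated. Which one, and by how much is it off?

Distance(G, R) = 28.9 — off by 4.50.

B = (0.00, 0.00) ✓; B.y = 0.00, P.y = 0.00 ✓; |BP| = 27.90 ✓; ∠(AP, PB) = 90.00° ✓; |AP| = 6.000 ✓; bearing(A→G) − bearing(A→P) = 118.0° ✓; |AG| = 6.000 ✓; ∠(AG, GR) = 90.00° ✓; |GR| = 24.40 ✗.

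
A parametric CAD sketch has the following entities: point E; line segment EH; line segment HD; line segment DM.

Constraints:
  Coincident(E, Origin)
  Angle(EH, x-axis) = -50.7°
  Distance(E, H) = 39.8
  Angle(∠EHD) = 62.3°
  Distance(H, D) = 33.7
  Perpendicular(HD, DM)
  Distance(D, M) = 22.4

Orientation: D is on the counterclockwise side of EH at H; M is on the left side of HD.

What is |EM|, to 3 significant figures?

19.9

E is at the origin; EH runs at -50.7° with length 39.8, so H = 39.8·(cos -50.7°, sin -50.7°) = (25.2, -30.8). ∠EHD = 62.3°, so HD runs at -50.7° + (180° − 62.3°) = 67.0° from the x-axis; with |HD| = 33.7, D = H + 33.7·(cos 67.0°, sin 67.0°) = (38.4, 0.222). HD is perpendicular to DM; with |DM| = 22.4 on the left of HD, M = D + 22.4·(-0.921, 0.391) = (17.8, 8.97). Then |EM| = |M − E| = 19.9.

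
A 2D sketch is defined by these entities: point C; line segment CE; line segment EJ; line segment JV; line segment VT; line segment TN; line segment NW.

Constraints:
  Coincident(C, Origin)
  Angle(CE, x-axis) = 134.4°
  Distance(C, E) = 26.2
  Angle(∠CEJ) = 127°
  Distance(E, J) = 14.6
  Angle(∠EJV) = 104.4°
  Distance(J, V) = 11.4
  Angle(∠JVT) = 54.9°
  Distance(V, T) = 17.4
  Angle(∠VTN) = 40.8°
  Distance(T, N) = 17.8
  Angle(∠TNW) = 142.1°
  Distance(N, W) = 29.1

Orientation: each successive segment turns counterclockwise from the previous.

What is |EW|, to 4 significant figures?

46.22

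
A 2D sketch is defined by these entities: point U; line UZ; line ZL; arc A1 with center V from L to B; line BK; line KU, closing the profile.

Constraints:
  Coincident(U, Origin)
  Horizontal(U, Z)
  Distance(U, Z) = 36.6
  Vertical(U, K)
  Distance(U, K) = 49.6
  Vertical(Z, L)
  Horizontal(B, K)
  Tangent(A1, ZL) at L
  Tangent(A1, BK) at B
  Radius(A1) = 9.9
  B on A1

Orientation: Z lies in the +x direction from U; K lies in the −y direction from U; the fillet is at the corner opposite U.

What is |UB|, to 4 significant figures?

56.33

U is at the origin; UZ is horizontal with |UZ| = 36.6 and Z on the +x side, so Z = (36.60, 0.000). U and K share the same x with |UK| = 49.6 and K on the −y side, so K = (0.000, -49.60). The virtual corner opposite U is at (36.60, -49.60). Tangency of A1 to ZL means the radius VL is perpendicular to ZL and since A1 is tangent to BK there, VB ⟂ BK, with radius 9.9, so the center V sits 9.9 in from both sides at V = (26.70, -39.70). That places the tangent points at L = (36.60, -39.70) on ZL and B = (26.70, -49.60) on BK. Then |UB| = |B − U| = 56.33.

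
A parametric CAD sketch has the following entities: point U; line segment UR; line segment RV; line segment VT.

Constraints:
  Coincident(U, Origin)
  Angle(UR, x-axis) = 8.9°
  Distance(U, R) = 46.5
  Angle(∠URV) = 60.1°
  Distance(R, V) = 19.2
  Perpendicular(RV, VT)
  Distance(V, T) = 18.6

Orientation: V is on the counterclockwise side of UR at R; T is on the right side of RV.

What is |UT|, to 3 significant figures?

59.0

U is at the origin; UR runs at 8.9° with length 46.5, so R = 46.5·(cos 8.9°, sin 8.9°) = (45.9, 7.19). ∠URV = 60.1°, so RV runs at 8.9° + (180° − 60.1°) = 129° from the x-axis; with |RV| = 19.2, V = R + 19.2·(cos 129°, sin 129°) = (33.9, 22.2). RV is perpendicular to VT; with |VT| = 18.6 on the right of RV, T = V + 18.6·(0.779, 0.627) = (48.4, 33.8). Then |UT| = |T − U| = 59.0.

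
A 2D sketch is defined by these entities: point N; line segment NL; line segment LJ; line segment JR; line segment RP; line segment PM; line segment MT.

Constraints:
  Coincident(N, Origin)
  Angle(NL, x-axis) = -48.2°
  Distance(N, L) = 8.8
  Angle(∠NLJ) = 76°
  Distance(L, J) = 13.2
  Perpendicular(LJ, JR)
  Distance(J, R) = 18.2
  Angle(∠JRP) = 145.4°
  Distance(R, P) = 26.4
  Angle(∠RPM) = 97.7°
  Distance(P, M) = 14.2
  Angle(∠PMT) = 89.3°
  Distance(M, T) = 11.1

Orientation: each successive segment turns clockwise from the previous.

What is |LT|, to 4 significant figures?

25.44

∠RPM = 97.7° gives PM at 0.9000° from the x-axis; with |PM| = 14.2, M = (3.025, 29.82). ∠PMT = 89.3° gives MT at -89.80° from the x-axis; with |MT| = 11.1, T = (3.064, 18.72). Then |LT| = |T − L| = 25.44.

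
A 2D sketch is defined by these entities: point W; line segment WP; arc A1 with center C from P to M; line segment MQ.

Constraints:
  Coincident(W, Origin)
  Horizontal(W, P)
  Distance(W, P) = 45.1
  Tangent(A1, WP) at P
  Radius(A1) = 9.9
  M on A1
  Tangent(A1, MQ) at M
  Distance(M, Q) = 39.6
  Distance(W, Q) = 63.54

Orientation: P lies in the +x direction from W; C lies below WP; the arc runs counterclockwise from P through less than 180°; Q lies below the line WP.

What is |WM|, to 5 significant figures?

36.864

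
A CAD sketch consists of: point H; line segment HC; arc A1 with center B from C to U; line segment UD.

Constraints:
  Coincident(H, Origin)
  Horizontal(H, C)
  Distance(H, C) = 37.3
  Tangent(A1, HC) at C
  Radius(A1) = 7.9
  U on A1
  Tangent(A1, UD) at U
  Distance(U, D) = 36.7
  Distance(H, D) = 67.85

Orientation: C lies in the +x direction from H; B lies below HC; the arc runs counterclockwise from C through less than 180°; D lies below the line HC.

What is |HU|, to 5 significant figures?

33.551

H is at the origin; HC is horizontal with |HC| = 37.3 and C on the +x side, so C = (37.300, 0.0000). A1 meets HC tangentially, so BC is at right angles to HC, so B = C + (0, -7.9) = (37.300, -7.9000). Since BU ⟂ UD (tangency), |BD| = √(7.9² + 36.7²) = 37.541 regardless of where U sits on A1. So D lies on both circle(H, 67.85) and circle(B, 37.541); the below-HC intersection is D = (53.456, -41.786). U is the foot of the tangent from D: U = (31.044, -12.724).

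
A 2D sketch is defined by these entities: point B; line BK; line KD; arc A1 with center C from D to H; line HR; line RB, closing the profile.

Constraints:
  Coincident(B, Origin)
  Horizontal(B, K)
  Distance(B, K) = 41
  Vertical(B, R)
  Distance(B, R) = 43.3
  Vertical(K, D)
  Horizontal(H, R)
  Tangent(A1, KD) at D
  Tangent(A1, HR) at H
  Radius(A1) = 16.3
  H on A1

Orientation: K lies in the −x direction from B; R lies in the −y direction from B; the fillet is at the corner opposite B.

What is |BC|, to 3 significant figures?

36.6

B is at the origin; BK is horizontal with |BK| = 41.0 and K on the −x side, so K = (-41.0, 0.00). BR is vertical with |BR| = 43.3 and R on the −y side, so R = (0.00, -43.3). The virtual corner opposite B is at (-41.0, -43.3). A1 meets KD tangentially, so CD is at right angles to KD and the tangent condition forces CH to be normal to HR, with radius 16.3, so the center C sits 16.3 in from both sides at C = (-24.7, -27.0). Then |BC| = |C − B| = 36.6.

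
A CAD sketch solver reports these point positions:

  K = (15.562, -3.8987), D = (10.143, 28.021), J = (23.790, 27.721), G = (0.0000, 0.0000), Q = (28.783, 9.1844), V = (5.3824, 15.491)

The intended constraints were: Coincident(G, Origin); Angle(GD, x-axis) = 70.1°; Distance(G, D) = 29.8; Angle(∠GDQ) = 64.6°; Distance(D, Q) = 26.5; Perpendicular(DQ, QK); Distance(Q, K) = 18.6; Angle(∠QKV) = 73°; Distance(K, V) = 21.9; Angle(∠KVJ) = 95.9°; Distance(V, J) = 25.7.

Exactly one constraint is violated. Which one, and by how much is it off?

Distance(V, J) = 25.7 — off by 3.60.

G = (0.00, 0.00) ✓; GD at 70.10° ✓; |GD| = 29.80 ✓; ∠GDQ = 64.60° ✓; |DQ| = 26.50 ✓; ∠(DQ, QK) = 90.00° ✓; |QK| = 18.60 ✓; ∠QKV = 73.00° ✓; |KV| = 21.90 ✓; ∠KVJ = 95.90° ✓; |VJ| = 22.10 ✗.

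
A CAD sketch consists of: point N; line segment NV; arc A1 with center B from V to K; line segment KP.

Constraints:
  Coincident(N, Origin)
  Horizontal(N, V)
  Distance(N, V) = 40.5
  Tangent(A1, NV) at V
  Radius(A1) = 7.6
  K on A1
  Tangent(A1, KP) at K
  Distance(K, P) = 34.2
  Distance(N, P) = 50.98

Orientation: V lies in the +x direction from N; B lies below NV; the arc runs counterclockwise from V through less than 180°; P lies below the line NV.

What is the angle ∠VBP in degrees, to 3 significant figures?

163°

Checks: |BK| = 7.600 ✓; ∠(BK, KP) = 90.00° ✓; |KP| = 34.20 ✓; |NP| = 50.98 ✓.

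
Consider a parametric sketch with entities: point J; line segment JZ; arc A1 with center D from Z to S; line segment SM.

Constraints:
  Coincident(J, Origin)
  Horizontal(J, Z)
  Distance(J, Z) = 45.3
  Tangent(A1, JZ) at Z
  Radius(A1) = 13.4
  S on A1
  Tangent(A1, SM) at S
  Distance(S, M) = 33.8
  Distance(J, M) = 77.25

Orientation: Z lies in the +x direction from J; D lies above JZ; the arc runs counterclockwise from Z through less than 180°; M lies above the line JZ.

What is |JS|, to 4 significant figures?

59.80

J is at the origin; J and Z share the same y with |JZ| = 45.3 and Z on the +x side, so Z = (45.30, 0.000). Since A1 is tangent to JZ there, DZ ⟂ JZ, so D = Z + (0, 13.4) = (45.30, 13.40). Since DS ⟂ SM (tangency), |DM| = √(13.4² + 33.8²) = 36.36 regardless of where S sits on A1. So M lies on both circle(J, 77.25) and circle(D, 36.36); the above-JZ intersection is M = (62.46, 45.45). S is the foot of the tangent from M: S = (58.61, 11.87).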